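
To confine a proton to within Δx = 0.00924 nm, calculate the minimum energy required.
60.759 meV

Localizing a particle requires giving it sufficient momentum uncertainty:

1. From uncertainty principle: Δp ≥ ℏ/(2Δx)
   Δp_min = (1.055e-34 J·s) / (2 × 9.240e-12 m)
   Δp_min = 5.707e-24 kg·m/s

2. This momentum uncertainty corresponds to kinetic energy:
   KE ≈ (Δp)²/(2m) = (5.707e-24)²/(2 × 1.673e-27 kg)
   KE = 9.735e-21 J = 60.759 meV

Tighter localization requires more energy.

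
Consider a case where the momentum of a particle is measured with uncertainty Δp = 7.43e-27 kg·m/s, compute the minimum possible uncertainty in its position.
7.097 nm

Using the Heisenberg uncertainty principle:
ΔxΔp ≥ ℏ/2

The minimum uncertainty in position is:
Δx_min = ℏ/(2Δp)
Δx_min = (1.055e-34 J·s) / (2 × 7.430e-27 kg·m/s)
Δx_min = 7.097e-09 m = 7.097 nm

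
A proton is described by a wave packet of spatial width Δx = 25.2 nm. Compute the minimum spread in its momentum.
2.092 × 10^-27 kg·m/s

For a wave packet, the spatial width Δx and momentum spread Δp are related by the uncertainty principle:
ΔxΔp ≥ ℏ/2

The minimum momentum spread is:
Δp_min = ℏ/(2Δx)
Δp_min = (1.055e-34 J·s) / (2 × 2.520e-08 m)
Δp_min = 2.092e-27 kg·m/s

A wave packet cannot have both a well-defined position and well-defined momentum.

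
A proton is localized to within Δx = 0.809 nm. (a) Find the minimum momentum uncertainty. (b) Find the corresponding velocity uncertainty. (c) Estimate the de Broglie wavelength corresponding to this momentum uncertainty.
(a) Δp_min = 6.518 × 10^-26 kg·m/s
(b) Δv_min = 38.967 m/s
(c) λ_dB = 10.166 nm

Step-by-step:

(a) From the uncertainty principle:
Δp_min = ℏ/(2Δx) = (1.055e-34 J·s)/(2 × 8.090e-10 m) = 6.518e-26 kg·m/s

(b) The velocity uncertainty:
Δv = Δp/m = (6.518e-26 kg·m/s)/(1.673e-27 kg) = 3.897e+01 m/s = 38.967 m/s

(c) The de Broglie wavelength for this momentum:
λ = h/p = (6.626e-34 J·s)/(6.518e-26 kg·m/s) = 1.017e-08 m = 10.166 nm

Note: The de Broglie wavelength is comparable to the localization size, as expected from wave-particle duality.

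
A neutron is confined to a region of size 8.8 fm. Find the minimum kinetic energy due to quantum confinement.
66.895 keV

Using the uncertainty principle:

1. Position uncertainty: Δx ≈ 8.800e-15 m
2. Minimum momentum uncertainty: Δp = ℏ/(2Δx) = 5.992e-21 kg·m/s
3. Minimum kinetic energy:
   KE = (Δp)²/(2m) = (5.992e-21)²/(2 × 1.675e-27 kg)
   KE = 1.072e-14 J = 66.895 keV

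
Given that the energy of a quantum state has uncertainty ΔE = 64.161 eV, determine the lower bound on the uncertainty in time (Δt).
5.129 as

Using the energy-time uncertainty principle:
ΔEΔt ≥ ℏ/2

The minimum uncertainty in time is:
Δt_min = ℏ/(2ΔE)
Δt_min = (1.055e-34 J·s) / (2 × 1.028e-17 J)
Δt_min = 5.129e-18 s = 5.129 as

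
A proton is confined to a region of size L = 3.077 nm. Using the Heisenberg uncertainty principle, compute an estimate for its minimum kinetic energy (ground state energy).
547.897 neV

Using the uncertainty principle to estimate ground state energy:

1. The position uncertainty is approximately the confinement size:
   Δx ≈ L = 3.077e-09 m

2. From ΔxΔp ≥ ℏ/2, the minimum momentum uncertainty is:
   Δp ≈ ℏ/(2L) = 1.714e-26 kg·m/s

3. The kinetic energy is approximately:
   KE ≈ (Δp)²/(2m) = (1.714e-26)²/(2 × 1.673e-27 kg)
   KE ≈ 8.778e-26 J = 547.897 neV

This is an order-of-magnitude estimate of the ground state energy.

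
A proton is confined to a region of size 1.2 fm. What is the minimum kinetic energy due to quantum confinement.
3.602 MeV

Using the uncertainty principle:

1. Position uncertainty: Δx ≈ 1.200e-15 m
2. Minimum momentum uncertainty: Δp = ℏ/(2Δx) = 4.394e-20 kg·m/s
3. Minimum kinetic energy:
   KE = (Δp)²/(2m) = (4.394e-20)²/(2 × 1.673e-27 kg)
   KE = 5.772e-13 J = 3.602 MeV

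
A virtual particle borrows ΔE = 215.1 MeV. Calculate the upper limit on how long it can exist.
1.530 ys

Using the energy-time uncertainty principle:
ΔEΔt ≥ ℏ/2

For a virtual particle borrowing energy ΔE, the maximum lifetime is:
Δt_max = ℏ/(2ΔE)

Converting energy:
ΔE = 215.1 MeV = 3.446e-11 J

Δt_max = (1.055e-34 J·s) / (2 × 3.446e-11 J)
Δt_max = 1.530e-24 s = 1.530 ys

Virtual particles with higher borrowed energy exist for shorter times.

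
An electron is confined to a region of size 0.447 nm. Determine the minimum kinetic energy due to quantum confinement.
47.670 meV

Using the uncertainty principle:

1. Position uncertainty: Δx ≈ 4.470e-10 m
2. Minimum momentum uncertainty: Δp = ℏ/(2Δx) = 1.180e-25 kg·m/s
3. Minimum kinetic energy:
   KE = (Δp)²/(2m) = (1.180e-25)²/(2 × 9.109e-31 kg)
   KE = 7.638e-21 J = 47.670 meV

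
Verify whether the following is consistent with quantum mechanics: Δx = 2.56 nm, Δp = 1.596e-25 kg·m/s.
Yes, it satisfies the uncertainty principle.

Calculate the product ΔxΔp:
ΔxΔp = (2.560e-09 m) × (1.596e-25 kg·m/s)
ΔxΔp = 4.086e-34 J·s

Compare to the minimum allowed value ℏ/2:
ℏ/2 = 5.273e-35 J·s

Since ΔxΔp = 4.086e-34 J·s ≥ 5.273e-35 J·s = ℏ/2,
the measurement satisfies the uncertainty principle.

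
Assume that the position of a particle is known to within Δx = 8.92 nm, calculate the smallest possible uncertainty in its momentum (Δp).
5.911 × 10^-27 kg·m/s

Using the Heisenberg uncertainty principle:
ΔxΔp ≥ ℏ/2

The minimum uncertainty in momentum is:
Δp_min = ℏ/(2Δx)
Δp_min = (1.055e-34 J·s) / (2 × 8.920e-09 m)
Δp_min = 5.911e-27 kg·m/s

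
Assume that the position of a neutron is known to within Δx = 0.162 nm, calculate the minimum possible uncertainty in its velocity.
194.328 m/s

Using the Heisenberg uncertainty principle and Δp = mΔv:
ΔxΔp ≥ ℏ/2
Δx(mΔv) ≥ ℏ/2

The minimum uncertainty in velocity is:
Δv_min = ℏ/(2mΔx)
Δv_min = (1.055e-34 J·s) / (2 × 1.675e-27 kg × 1.620e-10 m)
Δv_min = 1.943e+02 m/s = 194.328 m/s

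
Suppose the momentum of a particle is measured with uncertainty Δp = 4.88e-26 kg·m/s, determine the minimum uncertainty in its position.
1.081 nm

Using the Heisenberg uncertainty principle:
ΔxΔp ≥ ℏ/2

The minimum uncertainty in position is:
Δx_min = ℏ/(2Δp)
Δx_min = (1.055e-34 J·s) / (2 × 4.880e-26 kg·m/s)
Δx_min = 1.081e-09 m = 1.081 nm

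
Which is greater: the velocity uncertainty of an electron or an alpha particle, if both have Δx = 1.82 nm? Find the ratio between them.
The electron has the larger minimum velocity uncertainty, by a ratio of 7294.3.

For both particles, Δp_min = ℏ/(2Δx) = 2.897e-26 kg·m/s (same for both).

The velocity uncertainty is Δv = Δp/m:
- electron: Δv = 2.897e-26 / 9.109e-31 = 3.180e+04 m/s = 31.804 km/s
- alpha particle: Δv = 2.897e-26 / 6.645e-27 = 4.360e+00 m/s = 4.360 m/s

Ratio: 3.180e+04 / 4.360e+00 = 7294.3

The lighter particle has larger velocity uncertainty because Δv ∝ 1/m.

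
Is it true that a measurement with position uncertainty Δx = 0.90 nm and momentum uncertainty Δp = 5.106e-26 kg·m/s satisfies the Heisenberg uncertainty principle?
No, it violates the uncertainty principle (impossible measurement).

Calculate the product ΔxΔp:
ΔxΔp = (9.000e-10 m) × (5.106e-26 kg·m/s)
ΔxΔp = 4.595e-35 J·s

Compare to the minimum allowed value ℏ/2:
ℏ/2 = 5.273e-35 J·s

Since ΔxΔp = 4.595e-35 J·s < 5.273e-35 J·s = ℏ/2,
the measurement violates the uncertainty principle.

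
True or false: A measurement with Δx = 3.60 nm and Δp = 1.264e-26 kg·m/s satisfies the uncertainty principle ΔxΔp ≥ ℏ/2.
No, it violates the uncertainty principle (impossible measurement).

Calculate the product ΔxΔp:
ΔxΔp = (3.600e-09 m) × (1.264e-26 kg·m/s)
ΔxΔp = 4.550e-35 J·s

Compare to the minimum allowed value ℏ/2:
ℏ/2 = 5.273e-35 J·s

Since ΔxΔp = 4.550e-35 J·s < 5.273e-35 J·s = ℏ/2,
the measurement violates the uncertainty principle.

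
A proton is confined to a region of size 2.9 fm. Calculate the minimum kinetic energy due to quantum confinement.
616.820 keV

Using the uncertainty principle:

1. Position uncertainty: Δx ≈ 2.900e-15 m
2. Minimum momentum uncertainty: Δp = ℏ/(2Δx) = 1.818e-20 kg·m/s
3. Minimum kinetic energy:
   KE = (Δp)²/(2m) = (1.818e-20)²/(2 × 1.673e-27 kg)
   KE = 9.883e-14 J = 616.820 keV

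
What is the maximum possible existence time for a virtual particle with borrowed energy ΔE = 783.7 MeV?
4.199 × 10^-25 s

Using the energy-time uncertainty principle:
ΔEΔt ≥ ℏ/2

For a virtual particle borrowing energy ΔE, the maximum lifetime is:
Δt_max = ℏ/(2ΔE)

Converting energy:
ΔE = 783.7 MeV = 1.256e-10 J

Δt_max = (1.055e-34 J·s) / (2 × 1.256e-10 J)
Δt_max = 4.199e-25 s = 4.199 × 10^-25 s

Virtual particles with higher borrowed energy exist for shorter times.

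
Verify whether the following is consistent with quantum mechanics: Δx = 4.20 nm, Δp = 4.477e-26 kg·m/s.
Yes, it satisfies the uncertainty principle.

Calculate the product ΔxΔp:
ΔxΔp = (4.200e-09 m) × (4.477e-26 kg·m/s)
ΔxΔp = 1.880e-34 J·s

Compare to the minimum allowed value ℏ/2:
ℏ/2 = 5.273e-35 J·s

Since ΔxΔp = 1.880e-34 J·s ≥ 5.273e-35 J·s = ℏ/2,
the measurement satisfies the uncertainty principle.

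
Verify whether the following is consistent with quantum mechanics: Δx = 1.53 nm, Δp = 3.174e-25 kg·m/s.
Yes, it satisfies the uncertainty principle.

Calculate the product ΔxΔp:
ΔxΔp = (1.530e-09 m) × (3.174e-25 kg·m/s)
ΔxΔp = 4.856e-34 J·s

Compare to the minimum allowed value ℏ/2:
ℏ/2 = 5.273e-35 J·s

Since ΔxΔp = 4.856e-34 J·s ≥ 5.273e-35 J·s = ℏ/2,
the measurement satisfies the uncertainty principle.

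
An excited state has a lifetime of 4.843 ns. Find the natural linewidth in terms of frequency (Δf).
16.431 MHz

Using the energy-time uncertainty principle and E = hf:
ΔEΔt ≥ ℏ/2
hΔf·Δt ≥ ℏ/2

The minimum frequency uncertainty is:
Δf = ℏ/(2hτ) = 1/(4πτ)
Δf = 1/(4π × 4.843e-09 s)
Δf = 1.643e+07 Hz = 16.431 MHz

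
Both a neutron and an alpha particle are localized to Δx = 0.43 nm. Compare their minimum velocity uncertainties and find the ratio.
The neutron has the larger minimum velocity uncertainty, by a ratio of 4.0.

For both particles, Δp_min = ℏ/(2Δx) = 1.226e-25 kg·m/s (same for both).

The velocity uncertainty is Δv = Δp/m:
- neutron: Δv = 1.226e-25 / 1.675e-27 = 7.321e+01 m/s = 73.212 m/s
- alpha particle: Δv = 1.226e-25 / 6.645e-27 = 1.845e+01 m/s = 18.455 m/s

Ratio: 7.321e+01 / 1.845e+01 = 4.0

The lighter particle has larger velocity uncertainty because Δv ∝ 1/m.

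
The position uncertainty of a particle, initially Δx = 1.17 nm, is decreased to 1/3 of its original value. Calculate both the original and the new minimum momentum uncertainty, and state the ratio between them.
Original Δp_min = 4.507 × 10^-26 kg·m/s; new Δp'_min = 1.352 × 10^-25 kg·m/s; ratio Δp'_min/Δp_min = 3.

From the uncertainty principle ΔxΔp ≥ ℏ/2, the minimum momentum uncertainty is Δp_min = ℏ/(2Δx).

Original (Δx = 1.17 nm = 1.170e-09 m):
Δp_min = (1.055e-34 J·s)/(2 × 1.170e-09 m) = 4.507e-26 kg·m/s

When Δx → (1/3)Δx:
Δp'_min = ℏ/(2 × (1/3)Δx) = 3 × ℏ/(2Δx) = 3 × Δp_min
Δp'_min = 3 × 4.507e-26 kg·m/s = 1.352e-25 kg·m/s

Since Δp_min ∝ 1/Δx, when Δx is decreased to 1/3 of its original value, Δp_min increases to 3 times its original value.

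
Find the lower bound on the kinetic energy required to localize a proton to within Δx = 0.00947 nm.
57.843 meV

Localizing a particle requires giving it sufficient momentum uncertainty:

1. From uncertainty principle: Δp ≥ ℏ/(2Δx)
   Δp_min = (1.055e-34 J·s) / (2 × 9.470e-12 m)
   Δp_min = 5.568e-24 kg·m/s

2. This momentum uncertainty corresponds to kinetic energy:
   KE ≈ (Δp)²/(2m) = (5.568e-24)²/(2 × 1.673e-27 kg)
   KE = 9.268e-21 J = 57.843 meV

Tighter localization requires more energy.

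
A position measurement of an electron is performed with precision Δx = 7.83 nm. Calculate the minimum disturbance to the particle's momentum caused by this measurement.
6.734 × 10^-27 kg·m/s

The uncertainty principle implies that measuring position disturbs momentum:
ΔxΔp ≥ ℏ/2

When we measure position with precision Δx, we necessarily introduce a momentum uncertainty:
Δp ≥ ℏ/(2Δx)
Δp_min = (1.055e-34 J·s) / (2 × 7.830e-09 m)
Δp_min = 6.734e-27 kg·m/s

The more precisely we measure position, the greater the momentum disturbance.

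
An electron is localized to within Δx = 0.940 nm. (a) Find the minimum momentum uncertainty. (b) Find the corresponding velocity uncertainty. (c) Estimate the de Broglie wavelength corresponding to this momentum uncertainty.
(a) Δp_min = 5.609 × 10^-26 kg·m/s
(b) Δv_min = 61.579 km/s
(c) λ_dB = 11.812 nm

Step-by-step:

(a) From the uncertainty principle:
Δp_min = ℏ/(2Δx) = (1.055e-34 J·s)/(2 × 9.400e-10 m) = 5.609e-26 kg·m/s

(b) The velocity uncertainty:
Δv = Δp/m = (5.609e-26 kg·m/s)/(9.109e-31 kg) = 6.158e+04 m/s = 61.579 km/s

(c) The de Broglie wavelength for this momentum:
λ = h/p = (6.626e-34 J·s)/(5.609e-26 kg·m/s) = 1.181e-08 m = 11.812 nm

Note: The de Broglie wavelength is comparable to the localization size, as expected from wave-particle duality.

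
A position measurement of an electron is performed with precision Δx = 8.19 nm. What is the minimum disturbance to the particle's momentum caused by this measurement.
6.438 × 10^-27 kg·m/s

The uncertainty principle implies that measuring position disturbs momentum:
ΔxΔp ≥ ℏ/2

When we measure position with precision Δx, we necessarily introduce a momentum uncertainty:
Δp ≥ ℏ/(2Δx)
Δp_min = (1.055e-34 J·s) / (2 × 8.190e-09 m)
Δp_min = 6.438e-27 kg·m/s

The more precisely we measure position, the greater the momentum disturbance.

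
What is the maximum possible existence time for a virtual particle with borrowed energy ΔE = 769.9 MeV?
4.275 × 10^-25 s

Using the energy-time uncertainty principle:
ΔEΔt ≥ ℏ/2

For a virtual particle borrowing energy ΔE, the maximum lifetime is:
Δt_max = ℏ/(2ΔE)

Converting energy:
ΔE = 769.9 MeV = 1.234e-10 J

Δt_max = (1.055e-34 J·s) / (2 × 1.234e-10 J)
Δt_max = 4.275e-25 s = 4.275 × 10^-25 s

Virtual particles with higher borrowed energy exist for shorter times.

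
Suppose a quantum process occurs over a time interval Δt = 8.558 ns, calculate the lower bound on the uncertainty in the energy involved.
38.456 neV

Using the energy-time uncertainty principle:
ΔEΔt ≥ ℏ/2

The minimum uncertainty in energy is:
ΔE_min = ℏ/(2Δt)
ΔE_min = (1.055e-34 J·s) / (2 × 8.558e-09 s)
ΔE_min = 6.161e-27 J = 38.456 neV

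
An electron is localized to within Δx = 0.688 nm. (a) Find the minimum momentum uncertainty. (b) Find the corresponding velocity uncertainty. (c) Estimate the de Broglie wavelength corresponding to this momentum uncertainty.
(a) Δp_min = 7.664 × 10^-26 kg·m/s
(b) Δv_min = 84.133 km/s
(c) λ_dB = 8.646 nm

Step-by-step:

(a) From the uncertainty principle:
Δp_min = ℏ/(2Δx) = (1.055e-34 J·s)/(2 × 6.880e-10 m) = 7.664e-26 kg·m/s

(b) The velocity uncertainty:
Δv = Δp/m = (7.664e-26 kg·m/s)/(9.109e-31 kg) = 8.413e+04 m/s = 84.133 km/s

(c) The de Broglie wavelength for this momentum:
λ = h/p = (6.626e-34 J·s)/(7.664e-26 kg·m/s) = 8.646e-09 m = 8.646 nm

Note: The de Broglie wavelength is comparable to the localization size, as expected from wave-particle duality.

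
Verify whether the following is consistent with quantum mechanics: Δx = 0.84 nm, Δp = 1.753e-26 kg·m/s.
No, it violates the uncertainty principle (impossible measurement).

Calculate the product ΔxΔp:
ΔxΔp = (8.400e-10 m) × (1.753e-26 kg·m/s)
ΔxΔp = 1.473e-35 J·s

Compare to the minimum allowed value ℏ/2:
ℏ/2 = 5.273e-35 J·s

Since ΔxΔp = 1.473e-35 J·s < 5.273e-35 J·s = ℏ/2,
the measurement violates the uncertainty principle.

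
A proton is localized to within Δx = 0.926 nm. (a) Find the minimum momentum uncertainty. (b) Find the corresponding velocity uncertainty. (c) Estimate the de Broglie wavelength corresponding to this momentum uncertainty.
(a) Δp_min = 5.694 × 10^-26 kg·m/s
(b) Δv_min = 34.044 m/s
(c) λ_dB = 11.636 nm

Step-by-step:

(a) From the uncertainty principle:
Δp_min = ℏ/(2Δx) = (1.055e-34 J·s)/(2 × 9.260e-10 m) = 5.694e-26 kg·m/s

(b) The velocity uncertainty:
Δv = Δp/m = (5.694e-26 kg·m/s)/(1.673e-27 kg) = 3.404e+01 m/s = 34.044 m/s

(c) The de Broglie wavelength for this momentum:
λ = h/p = (6.626e-34 J·s)/(5.694e-26 kg·m/s) = 1.164e-08 m = 11.636 nm

Note: The de Broglie wavelength is comparable to the localization size, as expected from wave-particle duality.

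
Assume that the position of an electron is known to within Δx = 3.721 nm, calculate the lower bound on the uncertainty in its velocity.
15.556 km/s

Using the Heisenberg uncertainty principle and Δp = mΔv:
ΔxΔp ≥ ℏ/2
Δx(mΔv) ≥ ℏ/2

The minimum uncertainty in velocity is:
Δv_min = ℏ/(2mΔx)
Δv_min = (1.055e-34 J·s) / (2 × 9.109e-31 kg × 3.721e-09 m)
Δv_min = 1.556e+04 m/s = 15.556 km/s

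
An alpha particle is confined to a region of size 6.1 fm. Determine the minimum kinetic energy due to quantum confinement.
35.093 keV

Using the uncertainty principle:

1. Position uncertainty: Δx ≈ 6.100e-15 m
2. Minimum momentum uncertainty: Δp = ℏ/(2Δx) = 8.644e-21 kg·m/s
3. Minimum kinetic energy:
   KE = (Δp)²/(2m) = (8.644e-21)²/(2 × 6.645e-27 kg)
   KE = 5.623e-15 J = 35.093 keV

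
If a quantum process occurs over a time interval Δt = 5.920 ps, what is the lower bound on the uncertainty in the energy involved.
55.592 μeV

Using the energy-time uncertainty principle:
ΔEΔt ≥ ℏ/2

The minimum uncertainty in energy is:
ΔE_min = ℏ/(2Δt)
ΔE_min = (1.055e-34 J·s) / (2 × 5.920e-12 s)
ΔE_min = 8.907e-24 J = 55.592 μeV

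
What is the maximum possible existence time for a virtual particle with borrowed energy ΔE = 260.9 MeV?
1.261 ys

Using the energy-time uncertainty principle:
ΔEΔt ≥ ℏ/2

For a virtual particle borrowing energy ΔE, the maximum lifetime is:
Δt_max = ℏ/(2ΔE)

Converting energy:
ΔE = 260.9 MeV = 4.180e-11 J

Δt_max = (1.055e-34 J·s) / (2 × 4.180e-11 J)
Δt_max = 1.261e-24 s = 1.261 ys

Virtual particles with higher borrowed energy exist for shorter times.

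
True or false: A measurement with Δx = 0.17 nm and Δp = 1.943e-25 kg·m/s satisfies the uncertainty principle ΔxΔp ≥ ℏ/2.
No, it violates the uncertainty principle (impossible measurement).

Calculate the product ΔxΔp:
ΔxΔp = (1.700e-10 m) × (1.943e-25 kg·m/s)
ΔxΔp = 3.303e-35 J·s

Compare to the minimum allowed value ℏ/2:
ℏ/2 = 5.273e-35 J·s

Since ΔxΔp = 3.303e-35 J·s < 5.273e-35 J·s = ℏ/2,
the measurement violates the uncertainty principle.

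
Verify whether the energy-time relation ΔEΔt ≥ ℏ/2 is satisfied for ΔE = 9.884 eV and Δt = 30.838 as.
No, it violates the uncertainty relation.

Calculate the product ΔEΔt:
ΔE = 9.884 eV = 1.584e-18 J
ΔEΔt = (1.584e-18 J) × (3.084e-17 s)
ΔEΔt = 4.883e-35 J·s

Compare to the minimum allowed value ℏ/2:
ℏ/2 = 5.273e-35 J·s

Since ΔEΔt = 4.883e-35 J·s < 5.273e-35 J·s = ℏ/2,
this violates the uncertainty relation.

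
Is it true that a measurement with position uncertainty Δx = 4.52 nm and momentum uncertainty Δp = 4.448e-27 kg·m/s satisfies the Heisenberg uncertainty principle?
No, it violates the uncertainty principle (impossible measurement).

Calculate the product ΔxΔp:
ΔxΔp = (4.520e-09 m) × (4.448e-27 kg·m/s)
ΔxΔp = 2.010e-35 J·s

Compare to the minimum allowed value ℏ/2:
ℏ/2 = 5.273e-35 J·s

Since ΔxΔp = 2.010e-35 J·s < 5.273e-35 J·s = ℏ/2,
the measurement violates the uncertainty principle.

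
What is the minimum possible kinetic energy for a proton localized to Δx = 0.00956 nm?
56.759 meV

Localizing a particle requires giving it sufficient momentum uncertainty:

1. From uncertainty principle: Δp ≥ ℏ/(2Δx)
   Δp_min = (1.055e-34 J·s) / (2 × 9.560e-12 m)
   Δp_min = 5.516e-24 kg·m/s

2. This momentum uncertainty corresponds to kinetic energy:
   KE ≈ (Δp)²/(2m) = (5.516e-24)²/(2 × 1.673e-27 kg)
   KE = 9.094e-21 J = 56.759 meV

Tighter localization requires more energy.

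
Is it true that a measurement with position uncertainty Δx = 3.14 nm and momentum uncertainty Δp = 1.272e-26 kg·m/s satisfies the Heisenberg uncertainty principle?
No, it violates the uncertainty principle (impossible measurement).

Calculate the product ΔxΔp:
ΔxΔp = (3.140e-09 m) × (1.272e-26 kg·m/s)
ΔxΔp = 3.994e-35 J·s

Compare to the minimum allowed value ℏ/2:
ℏ/2 = 5.273e-35 J·s

Since ΔxΔp = 3.994e-35 J·s < 5.273e-35 J·s = ℏ/2,
the measurement violates the uncertainty principle.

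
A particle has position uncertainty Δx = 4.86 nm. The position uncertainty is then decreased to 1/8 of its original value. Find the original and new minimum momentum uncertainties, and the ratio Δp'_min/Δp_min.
Original Δp_min = 1.085 × 10^-26 kg·m/s; new Δp'_min = 8.680 × 10^-26 kg·m/s; ratio Δp'_min/Δp_min = 8.

From the uncertainty principle ΔxΔp ≥ ℏ/2, the minimum momentum uncertainty is Δp_min = ℏ/(2Δx).

Original (Δx = 4.86 nm = 4.860e-09 m):
Δp_min = (1.055e-34 J·s)/(2 × 4.860e-09 m) = 1.085e-26 kg·m/s

When Δx → (1/8)Δx:
Δp'_min = ℏ/(2 × (1/8)Δx) = 8 × ℏ/(2Δx) = 8 × Δp_min
Δp'_min = 8 × 1.085e-26 kg·m/s = 8.680e-26 kg·m/s

Since Δp_min ∝ 1/Δx, when Δx is decreased to 1/8 of its original value, Δp_min increases to 8 times its original value.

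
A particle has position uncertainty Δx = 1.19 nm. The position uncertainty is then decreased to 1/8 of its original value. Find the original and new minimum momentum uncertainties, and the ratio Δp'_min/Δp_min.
Original Δp_min = 4.431 × 10^-26 kg·m/s; new Δp'_min = 3.545 × 10^-25 kg·m/s; ratio Δp'_min/Δp_min = 8.

From the uncertainty principle ΔxΔp ≥ ℏ/2, the minimum momentum uncertainty is Δp_min = ℏ/(2Δx).

Original (Δx = 1.19 nm = 1.190e-09 m):
Δp_min = (1.055e-34 J·s)/(2 × 1.190e-09 m) = 4.431e-26 kg·m/s

When Δx → (1/8)Δx:
Δp'_min = ℏ/(2 × (1/8)Δx) = 8 × ℏ/(2Δx) = 8 × Δp_min
Δp'_min = 8 × 4.431e-26 kg·m/s = 3.545e-25 kg·m/s

Since Δp_min ∝ 1/Δx, when Δx is decreased to 1/8 of its original value, Δp_min increases to 8 times its original value.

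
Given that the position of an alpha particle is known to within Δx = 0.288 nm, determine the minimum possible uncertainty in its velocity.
27.554 m/s

Using the Heisenberg uncertainty principle and Δp = mΔv:
ΔxΔp ≥ ℏ/2
Δx(mΔv) ≥ ℏ/2

The minimum uncertainty in velocity is:
Δv_min = ℏ/(2mΔx)
Δv_min = (1.055e-34 J·s) / (2 × 6.645e-27 kg × 2.880e-10 m)
Δv_min = 2.755e+01 m/s = 27.554 m/s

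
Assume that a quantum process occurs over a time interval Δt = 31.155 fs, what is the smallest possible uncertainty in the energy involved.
10.564 meV

Using the energy-time uncertainty principle:
ΔEΔt ≥ ℏ/2

The minimum uncertainty in energy is:
ΔE_min = ℏ/(2Δt)
ΔE_min = (1.055e-34 J·s) / (2 × 3.116e-14 s)
ΔE_min = 1.692e-21 J = 10.564 meV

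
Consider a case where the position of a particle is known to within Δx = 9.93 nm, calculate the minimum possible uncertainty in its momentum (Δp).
5.310 × 10^-27 kg·m/s

Using the Heisenberg uncertainty principle:
ΔxΔp ≥ ℏ/2

The minimum uncertainty in momentum is:
Δp_min = ℏ/(2Δx)
Δp_min = (1.055e-34 J·s) / (2 × 9.930e-09 m)
Δp_min = 5.310e-27 kg·m/s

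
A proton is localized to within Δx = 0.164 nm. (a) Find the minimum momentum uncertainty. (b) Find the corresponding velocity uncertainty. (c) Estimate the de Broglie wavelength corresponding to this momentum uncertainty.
(a) Δp_min = 3.215 × 10^-25 kg·m/s
(b) Δv_min = 192.223 m/s
(c) λ_dB = 2.061 nm

Step-by-step:

(a) From the uncertainty principle:
Δp_min = ℏ/(2Δx) = (1.055e-34 J·s)/(2 × 1.640e-10 m) = 3.215e-25 kg·m/s

(b) The velocity uncertainty:
Δv = Δp/m = (3.215e-25 kg·m/s)/(1.673e-27 kg) = 1.922e+02 m/s = 192.223 m/s

(c) The de Broglie wavelength for this momentum:
λ = h/p = (6.626e-34 J·s)/(3.215e-25 kg·m/s) = 2.061e-09 m = 2.061 nm

Note: The de Broglie wavelength is comparable to the localization size, as expected from wave-particle duality.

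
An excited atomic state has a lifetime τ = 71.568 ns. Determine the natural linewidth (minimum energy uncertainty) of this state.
4.599 neV

Using the energy-time uncertainty principle:
ΔEΔt ≥ ℏ/2

The lifetime τ represents the time uncertainty Δt.
The natural linewidth (minimum energy uncertainty) is:

ΔE = ℏ/(2τ)
ΔE = (1.055e-34 J·s) / (2 × 7.157e-08 s)
ΔE = 7.368e-28 J = 4.599 neV

This natural linewidth limits the precision of spectroscopic measurements.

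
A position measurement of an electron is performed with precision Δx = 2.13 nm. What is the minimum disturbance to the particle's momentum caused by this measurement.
2.476 × 10^-26 kg·m/s

The uncertainty principle implies that measuring position disturbs momentum:
ΔxΔp ≥ ℏ/2

When we measure position with precision Δx, we necessarily introduce a momentum uncertainty:
Δp ≥ ℏ/(2Δx)
Δp_min = (1.055e-34 J·s) / (2 × 2.130e-09 m)
Δp_min = 2.476e-26 kg·m/s

The more precisely we measure position, the greater the momentum disturbance.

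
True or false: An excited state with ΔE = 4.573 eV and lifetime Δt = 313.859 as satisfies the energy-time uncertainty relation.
Yes, it satisfies the uncertainty relation.

Calculate the product ΔEΔt:
ΔE = 4.573 eV = 7.327e-19 J
ΔEΔt = (7.327e-19 J) × (3.139e-16 s)
ΔEΔt = 2.300e-34 J·s

Compare to the minimum allowed value ℏ/2:
ℏ/2 = 5.273e-35 J·s

Since ΔEΔt = 2.300e-34 J·s ≥ 5.273e-35 J·s = ℏ/2,
this satisfies the uncertainty relation.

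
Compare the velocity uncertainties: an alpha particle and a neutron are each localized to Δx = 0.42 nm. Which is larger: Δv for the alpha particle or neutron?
The neutron has the larger minimum velocity uncertainty, by a ratio of 4.0.

For both particles, Δp_min = ℏ/(2Δx) = 1.255e-25 kg·m/s (same for both).

The velocity uncertainty is Δv = Δp/m:
- alpha particle: Δv = 1.255e-25 / 6.645e-27 = 1.889e+01 m/s = 18.894 m/s
- neutron: Δv = 1.255e-25 / 1.675e-27 = 7.496e+01 m/s = 74.955 m/s

Ratio: 7.496e+01 / 1.889e+01 = 4.0

The lighter particle has larger velocity uncertainty because Δv ∝ 1/m.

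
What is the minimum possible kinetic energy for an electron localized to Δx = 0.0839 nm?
1.353 eV

Localizing a particle requires giving it sufficient momentum uncertainty:

1. From uncertainty principle: Δp ≥ ℏ/(2Δx)
   Δp_min = (1.055e-34 J·s) / (2 × 8.390e-11 m)
   Δp_min = 6.285e-25 kg·m/s

2. This momentum uncertainty corresponds to kinetic energy:
   KE ≈ (Δp)²/(2m) = (6.285e-25)²/(2 × 9.109e-31 kg)
   KE = 2.168e-19 J = 1.353 eV

Tighter localization requires more energy.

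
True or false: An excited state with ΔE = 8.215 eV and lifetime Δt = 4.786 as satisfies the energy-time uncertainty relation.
No, it violates the uncertainty relation.

Calculate the product ΔEΔt:
ΔE = 8.215 eV = 1.316e-18 J
ΔEΔt = (1.316e-18 J) × (4.786e-18 s)
ΔEΔt = 6.299e-36 J·s

Compare to the minimum allowed value ℏ/2:
ℏ/2 = 5.273e-35 J·s

Since ΔEΔt = 6.299e-36 J·s < 5.273e-35 J·s = ℏ/2,
this violates the uncertainty relation.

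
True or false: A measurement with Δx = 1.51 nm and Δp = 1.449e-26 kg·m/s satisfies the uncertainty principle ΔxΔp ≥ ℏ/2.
No, it violates the uncertainty principle (impossible measurement).

Calculate the product ΔxΔp:
ΔxΔp = (1.510e-09 m) × (1.449e-26 kg·m/s)
ΔxΔp = 2.188e-35 J·s

Compare to the minimum allowed value ℏ/2:
ℏ/2 = 5.273e-35 J·s

Since ΔxΔp = 2.188e-35 J·s < 5.273e-35 J·s = ℏ/2,
the measurement violates the uncertainty principle.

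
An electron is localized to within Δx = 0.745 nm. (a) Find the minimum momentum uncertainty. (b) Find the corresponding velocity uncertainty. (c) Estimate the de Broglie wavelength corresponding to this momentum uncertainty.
(a) Δp_min = 7.078 × 10^-26 kg·m/s
(b) Δv_min = 77.696 km/s
(c) λ_dB = 9.362 nm

Step-by-step:

(a) From the uncertainty principle:
Δp_min = ℏ/(2Δx) = (1.055e-34 J·s)/(2 × 7.450e-10 m) = 7.078e-26 kg·m/s

(b) The velocity uncertainty:
Δv = Δp/m = (7.078e-26 kg·m/s)/(9.109e-31 kg) = 7.770e+04 m/s = 77.696 km/s

(c) The de Broglie wavelength for this momentum:
λ = h/p = (6.626e-34 J·s)/(7.078e-26 kg·m/s) = 9.362e-09 m = 9.362 nm

Note: The de Broglie wavelength is comparable to the localization size, as expected from wave-particle duality.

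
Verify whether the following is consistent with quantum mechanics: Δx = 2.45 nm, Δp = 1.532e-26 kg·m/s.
No, it violates the uncertainty principle (impossible measurement).

Calculate the product ΔxΔp:
ΔxΔp = (2.450e-09 m) × (1.532e-26 kg·m/s)
ΔxΔp = 3.753e-35 J·s

Compare to the minimum allowed value ℏ/2:
ℏ/2 = 5.273e-35 J·s

Since ΔxΔp = 3.753e-35 J·s < 5.273e-35 J·s = ℏ/2,
the measurement violates the uncertainty principle.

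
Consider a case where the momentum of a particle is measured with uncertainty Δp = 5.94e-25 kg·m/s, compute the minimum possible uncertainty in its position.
88.769 pm

Using the Heisenberg uncertainty principle:
ΔxΔp ≥ ℏ/2

The minimum uncertainty in position is:
Δx_min = ℏ/(2Δp)
Δx_min = (1.055e-34 J·s) / (2 × 5.940e-25 kg·m/s)
Δx_min = 8.877e-11 m = 88.769 pm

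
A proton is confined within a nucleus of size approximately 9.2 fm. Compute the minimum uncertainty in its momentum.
5.731 × 10^-21 kg·m/s

Using the Heisenberg uncertainty principle:
ΔxΔp ≥ ℏ/2

With Δx ≈ L = 9.200e-15 m (the confinement size):
Δp_min = ℏ/(2Δx)
Δp_min = (1.055e-34 J·s) / (2 × 9.200e-15 m)
Δp_min = 5.731e-21 kg·m/s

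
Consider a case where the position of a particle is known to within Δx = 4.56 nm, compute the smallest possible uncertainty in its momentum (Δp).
1.156 × 10^-26 kg·m/s

Using the Heisenberg uncertainty principle:
ΔxΔp ≥ ℏ/2

The minimum uncertainty in momentum is:
Δp_min = ℏ/(2Δx)
Δp_min = (1.055e-34 J·s) / (2 × 4.560e-09 m)
Δp_min = 1.156e-26 kg·m/s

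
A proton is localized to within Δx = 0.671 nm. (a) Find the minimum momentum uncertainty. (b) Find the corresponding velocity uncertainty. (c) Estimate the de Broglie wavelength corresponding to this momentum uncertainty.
(a) Δp_min = 7.858 × 10^-26 kg·m/s
(b) Δv_min = 46.981 m/s
(c) λ_dB = 8.432 nm

Step-by-step:

(a) From the uncertainty principle:
Δp_min = ℏ/(2Δx) = (1.055e-34 J·s)/(2 × 6.710e-10 m) = 7.858e-26 kg·m/s

(b) The velocity uncertainty:
Δv = Δp/m = (7.858e-26 kg·m/s)/(1.673e-27 kg) = 4.698e+01 m/s = 46.981 m/s

(c) The de Broglie wavelength for this momentum:
λ = h/p = (6.626e-34 J·s)/(7.858e-26 kg·m/s) = 8.432e-09 m = 8.432 nm

Note: The de Broglie wavelength is comparable to the localization size, as expected from wave-particle duality.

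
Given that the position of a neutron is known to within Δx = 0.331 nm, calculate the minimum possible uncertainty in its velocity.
95.109 m/s

Using the Heisenberg uncertainty principle and Δp = mΔv:
ΔxΔp ≥ ℏ/2
Δx(mΔv) ≥ ℏ/2

The minimum uncertainty in velocity is:
Δv_min = ℏ/(2mΔx)
Δv_min = (1.055e-34 J·s) / (2 × 1.675e-27 kg × 3.310e-10 m)
Δv_min = 9.511e+01 m/s = 95.109 m/s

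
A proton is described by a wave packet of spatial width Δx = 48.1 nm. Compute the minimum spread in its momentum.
1.096 × 10^-27 kg·m/s

For a wave packet, the spatial width Δx and momentum spread Δp are related by the uncertainty principle:
ΔxΔp ≥ ℏ/2

The minimum momentum spread is:
Δp_min = ℏ/(2Δx)
Δp_min = (1.055e-34 J·s) / (2 × 4.810e-08 m)
Δp_min = 1.096e-27 kg·m/s

A wave packet cannot have both a well-defined position and well-defined momentum.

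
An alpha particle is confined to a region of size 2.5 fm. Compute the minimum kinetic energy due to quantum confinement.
208.929 keV

Using the uncertainty principle:

1. Position uncertainty: Δx ≈ 2.500e-15 m
2. Minimum momentum uncertainty: Δp = ℏ/(2Δx) = 2.109e-20 kg·m/s
3. Minimum kinetic energy:
   KE = (Δp)²/(2m) = (2.109e-20)²/(2 × 6.645e-27 kg)
   KE = 3.347e-14 J = 208.929 keV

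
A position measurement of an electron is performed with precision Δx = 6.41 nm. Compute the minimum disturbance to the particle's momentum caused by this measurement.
8.226 × 10^-27 kg·m/s

The uncertainty principle implies that measuring position disturbs momentum:
ΔxΔp ≥ ℏ/2

When we measure position with precision Δx, we necessarily introduce a momentum uncertainty:
Δp ≥ ℏ/(2Δx)
Δp_min = (1.055e-34 J·s) / (2 × 6.410e-09 m)
Δp_min = 8.226e-27 kg·m/s

The more precisely we measure position, the greater the momentum disturbance.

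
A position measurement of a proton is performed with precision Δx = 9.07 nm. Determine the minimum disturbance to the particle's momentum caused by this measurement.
5.814 × 10^-27 kg·m/s

The uncertainty principle implies that measuring position disturbs momentum:
ΔxΔp ≥ ℏ/2

When we measure position with precision Δx, we necessarily introduce a momentum uncertainty:
Δp ≥ ℏ/(2Δx)
Δp_min = (1.055e-34 J·s) / (2 × 9.070e-09 m)
Δp_min = 5.814e-27 kg·m/s

The more precisely we measure position, the greater the momentum disturbance.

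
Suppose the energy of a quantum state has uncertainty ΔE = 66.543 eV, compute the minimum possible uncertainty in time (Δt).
4.946 as

Using the energy-time uncertainty principle:
ΔEΔt ≥ ℏ/2

The minimum uncertainty in time is:
Δt_min = ℏ/(2ΔE)
Δt_min = (1.055e-34 J·s) / (2 × 1.066e-17 J)
Δt_min = 4.946e-18 s = 4.946 as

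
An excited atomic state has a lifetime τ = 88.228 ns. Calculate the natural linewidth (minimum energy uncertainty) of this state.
3.730 neV

Using the energy-time uncertainty principle:
ΔEΔt ≥ ℏ/2

The lifetime τ represents the time uncertainty Δt.
The natural linewidth (minimum energy uncertainty) is:

ΔE = ℏ/(2τ)
ΔE = (1.055e-34 J·s) / (2 × 8.823e-08 s)
ΔE = 5.976e-28 J = 3.730 neV

This natural linewidth limits the precision of spectroscopic measurements.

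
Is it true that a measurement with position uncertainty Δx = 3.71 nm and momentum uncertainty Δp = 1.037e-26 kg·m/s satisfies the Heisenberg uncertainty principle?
No, it violates the uncertainty principle (impossible measurement).

Calculate the product ΔxΔp:
ΔxΔp = (3.710e-09 m) × (1.037e-26 kg·m/s)
ΔxΔp = 3.847e-35 J·s

Compare to the minimum allowed value ℏ/2:
ℏ/2 = 5.273e-35 J·s

Since ΔxΔp = 3.847e-35 J·s < 5.273e-35 J·s = ℏ/2,
the measurement violates the uncertainty principle.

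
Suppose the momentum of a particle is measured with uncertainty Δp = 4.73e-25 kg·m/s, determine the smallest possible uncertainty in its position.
111.477 pm

Using the Heisenberg uncertainty principle:
ΔxΔp ≥ ℏ/2

The minimum uncertainty in position is:
Δx_min = ℏ/(2Δp)
Δx_min = (1.055e-34 J·s) / (2 × 4.730e-25 kg·m/s)
Δx_min = 1.115e-10 m = 111.477 pm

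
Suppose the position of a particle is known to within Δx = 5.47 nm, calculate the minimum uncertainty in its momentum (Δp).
9.640 × 10^-27 kg·m/s

Using the Heisenberg uncertainty principle:
ΔxΔp ≥ ℏ/2

The minimum uncertainty in momentum is:
Δp_min = ℏ/(2Δx)
Δp_min = (1.055e-34 J·s) / (2 × 5.470e-09 m)
Δp_min = 9.640e-27 kg·m/s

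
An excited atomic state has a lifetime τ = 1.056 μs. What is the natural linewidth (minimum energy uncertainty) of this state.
311.653 peV

Using the energy-time uncertainty principle:
ΔEΔt ≥ ℏ/2

The lifetime τ represents the time uncertainty Δt.
The natural linewidth (minimum energy uncertainty) is:

ΔE = ℏ/(2τ)
ΔE = (1.055e-34 J·s) / (2 × 1.056e-06 s)
ΔE = 4.993e-29 J = 311.653 peV

This natural linewidth limits the precision of spectroscopic measurements.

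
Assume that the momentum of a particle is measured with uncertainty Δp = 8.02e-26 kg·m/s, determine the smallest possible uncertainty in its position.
657.464 pm

Using the Heisenberg uncertainty principle:
ΔxΔp ≥ ℏ/2

The minimum uncertainty in position is:
Δx_min = ℏ/(2Δp)
Δx_min = (1.055e-34 J·s) / (2 × 8.020e-26 kg·m/s)
Δx_min = 6.575e-10 m = 657.464 pm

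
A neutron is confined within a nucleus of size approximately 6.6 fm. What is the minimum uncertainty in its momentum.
7.989 × 10^-21 kg·m/s

Using the Heisenberg uncertainty principle:
ΔxΔp ≥ ℏ/2

With Δx ≈ L = 6.600e-15 m (the confinement size):
Δp_min = ℏ/(2Δx)
Δp_min = (1.055e-34 J·s) / (2 × 6.600e-15 m)
Δp_min = 7.989e-21 kg·m/s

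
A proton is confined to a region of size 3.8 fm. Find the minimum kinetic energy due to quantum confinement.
359.242 keV

Using the uncertainty principle:

1. Position uncertainty: Δx ≈ 3.800e-15 m
2. Minimum momentum uncertainty: Δp = ℏ/(2Δx) = 1.388e-20 kg·m/s
3. Minimum kinetic energy:
   KE = (Δp)²/(2m) = (1.388e-20)²/(2 × 1.673e-27 kg)
   KE = 5.756e-14 J = 359.242 keV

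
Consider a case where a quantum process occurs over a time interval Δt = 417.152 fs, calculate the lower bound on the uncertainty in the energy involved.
788.935 μeV

Using the energy-time uncertainty principle:
ΔEΔt ≥ ℏ/2

The minimum uncertainty in energy is:
ΔE_min = ℏ/(2Δt)
ΔE_min = (1.055e-34 J·s) / (2 × 4.172e-13 s)
ΔE_min = 1.264e-22 J = 788.935 μeV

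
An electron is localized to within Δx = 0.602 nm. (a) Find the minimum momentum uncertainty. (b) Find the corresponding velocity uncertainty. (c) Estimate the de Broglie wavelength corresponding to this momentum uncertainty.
(a) Δp_min = 8.759 × 10^-26 kg·m/s
(b) Δv_min = 96.153 km/s
(c) λ_dB = 7.565 nm

Step-by-step:

(a) From the uncertainty principle:
Δp_min = ℏ/(2Δx) = (1.055e-34 J·s)/(2 × 6.020e-10 m) = 8.759e-26 kg·m/s

(b) The velocity uncertainty:
Δv = Δp/m = (8.759e-26 kg·m/s)/(9.109e-31 kg) = 9.615e+04 m/s = 96.153 km/s

(c) The de Broglie wavelength for this momentum:
λ = h/p = (6.626e-34 J·s)/(8.759e-26 kg·m/s) = 7.565e-09 m = 7.565 nm

Note: The de Broglie wavelength is comparable to the localization size, as expected from wave-particle duality.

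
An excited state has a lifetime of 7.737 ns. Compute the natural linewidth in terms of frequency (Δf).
10.285 MHz

Using the energy-time uncertainty principle and E = hf:
ΔEΔt ≥ ℏ/2
hΔf·Δt ≥ ℏ/2

The minimum frequency uncertainty is:
Δf = ℏ/(2hτ) = 1/(4πτ)
Δf = 1/(4π × 7.737e-09 s)
Δf = 1.029e+07 Hz = 10.285 MHz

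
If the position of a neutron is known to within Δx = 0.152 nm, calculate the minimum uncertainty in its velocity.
207.113 m/s

Using the Heisenberg uncertainty principle and Δp = mΔv:
ΔxΔp ≥ ℏ/2
Δx(mΔv) ≥ ℏ/2

The minimum uncertainty in velocity is:
Δv_min = ℏ/(2mΔx)
Δv_min = (1.055e-34 J·s) / (2 × 1.675e-27 kg × 1.520e-10 m)
Δv_min = 2.071e+02 m/s = 207.113 m/s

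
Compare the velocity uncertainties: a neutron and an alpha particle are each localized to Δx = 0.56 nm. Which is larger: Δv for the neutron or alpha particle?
The neutron has the larger minimum velocity uncertainty, by a ratio of 4.0.

For both particles, Δp_min = ℏ/(2Δx) = 9.416e-26 kg·m/s (same for both).

The velocity uncertainty is Δv = Δp/m:
- neutron: Δv = 9.416e-26 / 1.675e-27 = 5.622e+01 m/s = 56.216 m/s
- alpha particle: Δv = 9.416e-26 / 6.645e-27 = 1.417e+01 m/s = 14.171 m/s

Ratio: 5.622e+01 / 1.417e+01 = 4.0

The lighter particle has larger velocity uncertainty because Δv ∝ 1/m.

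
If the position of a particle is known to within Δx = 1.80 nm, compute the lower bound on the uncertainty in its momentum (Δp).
2.929 × 10^-26 kg·m/s

Using the Heisenberg uncertainty principle:
ΔxΔp ≥ ℏ/2

The minimum uncertainty in momentum is:
Δp_min = ℏ/(2Δx)
Δp_min = (1.055e-34 J·s) / (2 × 1.800e-09 m)
Δp_min = 2.929e-26 kg·m/s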